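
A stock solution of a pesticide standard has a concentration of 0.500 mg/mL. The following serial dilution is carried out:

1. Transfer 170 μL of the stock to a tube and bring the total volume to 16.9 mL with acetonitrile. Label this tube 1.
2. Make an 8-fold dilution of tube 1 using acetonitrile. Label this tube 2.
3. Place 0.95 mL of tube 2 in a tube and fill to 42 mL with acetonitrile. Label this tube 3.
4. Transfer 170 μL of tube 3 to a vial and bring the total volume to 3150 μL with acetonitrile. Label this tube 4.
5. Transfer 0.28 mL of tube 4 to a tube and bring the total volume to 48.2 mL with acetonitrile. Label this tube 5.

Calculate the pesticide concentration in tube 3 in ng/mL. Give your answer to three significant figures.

Step 1: 170 μL brought to 16.9 mL → factor 16900/170 = 99.412
Step 2: 8-fold → factor 8
Step 3: 0.95 mL brought to 42 mL → factor 42/0.95 = 44.211
Dilution factor through tube 3 = 99.412 × 8 × 44.211 = 35160
[tube 3] = 0.500 mg/mL / 35160 = 1.422 × 10^-5 mg/mL = 14.2 ng/mL

14.2 ng/mL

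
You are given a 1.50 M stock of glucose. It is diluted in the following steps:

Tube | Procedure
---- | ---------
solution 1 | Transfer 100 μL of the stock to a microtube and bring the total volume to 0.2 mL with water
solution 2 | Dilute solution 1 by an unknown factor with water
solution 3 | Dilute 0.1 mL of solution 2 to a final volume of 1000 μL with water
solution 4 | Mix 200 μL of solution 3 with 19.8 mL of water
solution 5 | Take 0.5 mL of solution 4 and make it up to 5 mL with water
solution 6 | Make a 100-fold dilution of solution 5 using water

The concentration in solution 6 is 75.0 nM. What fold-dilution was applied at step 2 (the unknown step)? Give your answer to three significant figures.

Step 1: 100 μL brought to 0.2 mL → factor 200/100 = 2
Step 2: unknown factor x
Step 3: 0.1 mL brought to 1000 μL → factor 1/0.1 = 10
Step 4: 200 μL + 19.8 mL = 20000 μL total → factor 20000/200 = 100
Step 5: 0.5 mL brought to 5 mL → factor 5/0.5 = 10
Step 6: 100-fold → factor 100
Product of known-step factors = 2 × 10^6
Overall factor = 1.50 M / (75.0 nM) = 2 × 10^7
x = 2 × 10^7 / 2 × 10^6 = 10.0

10.0-fold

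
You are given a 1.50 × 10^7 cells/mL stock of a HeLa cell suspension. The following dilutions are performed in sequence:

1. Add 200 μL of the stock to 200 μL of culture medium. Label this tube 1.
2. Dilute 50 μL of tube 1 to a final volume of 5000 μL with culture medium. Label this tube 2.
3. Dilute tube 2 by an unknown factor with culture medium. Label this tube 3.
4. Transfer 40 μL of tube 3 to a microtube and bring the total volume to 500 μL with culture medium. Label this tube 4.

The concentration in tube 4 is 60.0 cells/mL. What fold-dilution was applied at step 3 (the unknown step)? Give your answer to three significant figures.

100-fold

Step 1: 200 μL + 200 μL = 400 μL total → factor 400/200 = 2
Step 2: 50 μL brought to 5000 μL → factor 5000/50 = 100
Step 3: unknown factor x
Step 4: 40 μL brought to 500 μL → factor 500/40 = 12.5
Product of known-step factors = 2500
Overall factor = 1.50 × 10^7 cells/mL / (60.0 cells/mL) = 2.5 × 10^5
x = 2.5 × 10^5 / 2500 = 100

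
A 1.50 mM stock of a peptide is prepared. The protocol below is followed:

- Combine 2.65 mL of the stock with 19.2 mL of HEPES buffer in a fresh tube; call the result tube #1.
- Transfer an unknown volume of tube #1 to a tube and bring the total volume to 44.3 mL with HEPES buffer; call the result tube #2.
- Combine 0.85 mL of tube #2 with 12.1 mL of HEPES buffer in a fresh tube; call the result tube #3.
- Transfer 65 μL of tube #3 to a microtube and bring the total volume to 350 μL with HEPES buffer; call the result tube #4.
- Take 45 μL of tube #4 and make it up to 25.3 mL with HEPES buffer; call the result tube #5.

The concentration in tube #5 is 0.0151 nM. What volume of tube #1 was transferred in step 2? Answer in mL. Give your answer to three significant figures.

Step 1: 2.65 mL + 19.2 mL = 21.85 mL total → factor 21.85/2.65 = 8.2453
Step 2: v brought to 44.3 mL → factor = 44.3 mL/v
Step 3: 0.85 mL + 12.1 mL = 12.95 mL total → factor 12.95/0.85 = 15.235
Step 4: 65 μL brought to 350 μL → factor 350/65 = 5.3846
Step 5: 45 μL brought to 25.3 mL → factor 25300/45 = 562.22
Product of known-step factors = 3.8029 × 10^5
Overall factor = 1.50 mM / (0.0151 nM) = 9.9338 × 10^7
Step-2 factor = 9.9338 × 10^7 / 3.8029 × 10^5 = 261.21
v = 44.3 mL / 261.21 = 0.170 mL

0.170 mL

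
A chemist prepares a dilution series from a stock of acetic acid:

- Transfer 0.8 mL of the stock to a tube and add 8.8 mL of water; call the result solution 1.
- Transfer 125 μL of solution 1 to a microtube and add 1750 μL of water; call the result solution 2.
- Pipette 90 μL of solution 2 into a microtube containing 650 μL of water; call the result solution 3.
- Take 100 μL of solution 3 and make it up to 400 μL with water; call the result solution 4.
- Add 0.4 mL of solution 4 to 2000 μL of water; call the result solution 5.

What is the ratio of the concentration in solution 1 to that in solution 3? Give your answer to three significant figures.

Step 1: 0.8 mL + 8.8 mL = 9.6 mL total → factor 9.6/0.8 = 12
Step 2: 125 μL + 1750 μL = 1875 μL total → factor 1875/125 = 15
Step 3: 90 μL + 650 μL = 740 μL total → factor 740/90 = 8.2222
Dilution factor to solution 1 = 12; to solution 3 = 1480
[solution 1]/[solution 3] = (factor to solution 3)/(factor to solution 1) = 1480/12 = 123

123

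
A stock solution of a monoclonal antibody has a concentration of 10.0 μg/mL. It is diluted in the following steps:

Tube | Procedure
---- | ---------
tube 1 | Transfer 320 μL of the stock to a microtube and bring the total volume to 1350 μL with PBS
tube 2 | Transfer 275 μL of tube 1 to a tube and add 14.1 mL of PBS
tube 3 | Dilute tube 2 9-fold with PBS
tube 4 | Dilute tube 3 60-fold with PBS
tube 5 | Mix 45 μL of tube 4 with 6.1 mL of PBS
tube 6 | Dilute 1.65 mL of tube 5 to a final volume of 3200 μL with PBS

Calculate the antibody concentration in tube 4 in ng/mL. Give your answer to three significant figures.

Step 1: 320 μL brought to 1350 μL → factor 1350/320 = 4.2188
Step 2: 275 μL + 14.1 mL = 14375 μL total → factor 14375/275 = 52.273
Step 3: 9-fold → factor 9
Step 4: 60-fold → factor 60
Dilution factor through tube 4 = 4.2188 × 52.273 × 9 × 60 = 1.1908 × 10^5
[tube 4] = 10.0 μg/mL / 1.1908 × 10^5 = 8.397 × 10^-5 μg/mL = 0.0840 ng/mL

0.0840 ng/mL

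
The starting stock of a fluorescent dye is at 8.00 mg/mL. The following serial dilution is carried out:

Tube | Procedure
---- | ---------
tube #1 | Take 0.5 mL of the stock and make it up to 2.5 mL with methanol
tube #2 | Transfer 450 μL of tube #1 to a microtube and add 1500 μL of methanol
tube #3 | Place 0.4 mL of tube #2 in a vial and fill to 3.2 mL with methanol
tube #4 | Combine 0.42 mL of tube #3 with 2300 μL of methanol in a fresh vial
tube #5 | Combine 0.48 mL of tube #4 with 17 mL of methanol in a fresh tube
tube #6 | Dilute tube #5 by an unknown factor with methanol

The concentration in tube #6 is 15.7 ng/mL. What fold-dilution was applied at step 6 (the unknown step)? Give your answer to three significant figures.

Step 1: 0.5 mL brought to 2.5 mL → factor 2.5/0.5 = 5
Step 2: 450 μL + 1500 μL = 1950 μL total → factor 1950/450 = 4.3333
Step 3: 0.4 mL brought to 3.2 mL → factor 3.2/0.4 = 8
Step 4: 0.42 mL + 2300 μL = 2.72 mL total → factor 2.72/0.42 = 6.4762
Step 5: 0.48 mL + 17 mL = 17.48 mL total → factor 17.48/0.48 = 36.417
Step 6: unknown factor x
Product of known-step factors = 40879
Overall factor = 8.00 mg/mL / (15.7 ng/mL) = 5.0955 × 10^5
x = 5.0955 × 10^5 / 40879 = 12.5

12.5-fold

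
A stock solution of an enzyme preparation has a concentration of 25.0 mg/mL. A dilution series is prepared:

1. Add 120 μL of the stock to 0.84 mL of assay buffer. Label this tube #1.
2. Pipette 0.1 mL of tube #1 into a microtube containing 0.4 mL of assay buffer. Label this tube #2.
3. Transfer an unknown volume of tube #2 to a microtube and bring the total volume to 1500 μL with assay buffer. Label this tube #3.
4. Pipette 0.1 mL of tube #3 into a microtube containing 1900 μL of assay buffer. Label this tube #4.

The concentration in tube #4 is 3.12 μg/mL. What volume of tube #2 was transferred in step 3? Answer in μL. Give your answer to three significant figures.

150 μL

Step 1: 120 μL + 0.84 mL = 960 μL total → factor 960/120 = 8
Step 2: 0.1 mL + 0.4 mL = 0.5 mL total → factor 0.5/0.1 = 5
Step 3: v brought to 1500 μL → factor = 1500 μL/v
Step 4: 0.1 mL + 1900 μL = 2 mL total → factor 2/0.1 = 20
Product of known-step factors = 800
Overall factor = 25.0 mg/mL / (3.12 μg/mL) = 8012.8
Step-3 factor = 8012.8 / 800 = 10.016
v = 1500 μL / 10.016 = 150 μL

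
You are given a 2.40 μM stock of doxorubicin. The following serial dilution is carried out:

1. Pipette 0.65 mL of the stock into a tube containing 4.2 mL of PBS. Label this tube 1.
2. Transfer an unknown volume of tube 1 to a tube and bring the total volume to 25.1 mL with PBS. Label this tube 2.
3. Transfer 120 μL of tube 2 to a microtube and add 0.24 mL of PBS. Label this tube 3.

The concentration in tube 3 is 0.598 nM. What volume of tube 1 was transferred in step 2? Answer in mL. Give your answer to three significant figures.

Step 1: 0.65 mL + 4.2 mL = 4.85 mL total → factor 4.85/0.65 = 7.4615
Step 2: v brought to 25.1 mL → factor = 25.1 mL/v
Step 3: 120 μL + 0.24 mL = 360 μL total → factor 360/120 = 3
Product of known-step factors = 22.385
Overall factor = 2.40 μM / (0.598 nM) = 4013.4
Step-2 factor = 4013.4 / 22.385 = 179.29
v = 25.1 mL / 179.29 = 0.140 mL

0.140 mL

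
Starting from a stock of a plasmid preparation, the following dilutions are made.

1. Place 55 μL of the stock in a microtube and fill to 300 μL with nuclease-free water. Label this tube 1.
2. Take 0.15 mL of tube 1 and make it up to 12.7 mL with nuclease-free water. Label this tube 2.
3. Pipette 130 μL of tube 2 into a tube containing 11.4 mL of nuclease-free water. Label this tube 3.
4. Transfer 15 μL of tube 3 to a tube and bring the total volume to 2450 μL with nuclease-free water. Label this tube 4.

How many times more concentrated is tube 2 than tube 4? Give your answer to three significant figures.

Step 1: 55 μL brought to 300 μL → factor 300/55 = 5.4545
Step 2: 0.15 mL brought to 12.7 mL → factor 12.7/0.15 = 84.667
Step 3: 130 μL + 11.4 mL = 11530 μL total → factor 11530/130 = 88.692
Step 4: 15 μL brought to 2450 μL → factor 2450/15 = 163.33
Dilution factor to tube 2 = 461.82; to tube 4 = 6.6901 × 10^6
[tube 2]/[tube 4] = (factor to tube 4)/(factor to tube 2) = 6.6901 × 10^6/461.82 = 1.45 × 10^4

1.45 × 10^4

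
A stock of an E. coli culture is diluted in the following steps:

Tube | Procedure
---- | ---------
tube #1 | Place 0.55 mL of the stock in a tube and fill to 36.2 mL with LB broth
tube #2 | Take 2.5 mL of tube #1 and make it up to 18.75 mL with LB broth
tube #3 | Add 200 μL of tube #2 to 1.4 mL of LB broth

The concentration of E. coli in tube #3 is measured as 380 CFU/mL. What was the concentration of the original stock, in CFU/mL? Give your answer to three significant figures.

Step 1: 0.55 mL brought to 36.2 mL → factor 36.2/0.55 = 65.818
Step 2: 2.5 mL brought to 18.75 mL → factor 18.75/2.5 = 7.5
Step 3: 200 μL + 1.4 mL = 1600 μL total → factor 1600/200 = 8
Overall dilution factor = 65.818 × 7.5 × 8 = 3949.1
Stock = 380 CFU/mL × 3949.1 = 1.50 × 10^6 CFU/mL

1.50 × 10^6 CFU/mL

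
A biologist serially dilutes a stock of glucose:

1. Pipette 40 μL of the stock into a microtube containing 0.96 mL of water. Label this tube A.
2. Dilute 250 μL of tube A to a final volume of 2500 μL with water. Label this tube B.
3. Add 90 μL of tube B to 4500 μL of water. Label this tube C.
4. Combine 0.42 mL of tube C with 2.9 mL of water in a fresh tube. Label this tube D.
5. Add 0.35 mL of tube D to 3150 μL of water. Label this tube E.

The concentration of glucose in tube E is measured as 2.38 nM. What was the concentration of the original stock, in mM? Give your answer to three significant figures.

2.40 mM

Step 1: 40 μL + 0.96 mL = 1000 μL total → factor 1000/40 = 25
Step 2: 250 μL brought to 2500 μL → factor 2500/250 = 10
Step 3: 90 μL + 4500 μL = 4590 μL total → factor 4590/90 = 51
Step 4: 0.42 mL + 2.9 mL = 3.32 mL total → factor 3.32/0.42 = 7.9048
Step 5: 0.35 mL + 3150 μL = 3.5 mL total → factor 3.5/0.35 = 10
Overall dilution factor = 25 × 10 × 51 × 7.9048 × 10 = 1.0079 × 10^6
Stock = 2.38 nM × 1.0079 × 10^6 = 2.399 × 10^6 nM = 2.40 mM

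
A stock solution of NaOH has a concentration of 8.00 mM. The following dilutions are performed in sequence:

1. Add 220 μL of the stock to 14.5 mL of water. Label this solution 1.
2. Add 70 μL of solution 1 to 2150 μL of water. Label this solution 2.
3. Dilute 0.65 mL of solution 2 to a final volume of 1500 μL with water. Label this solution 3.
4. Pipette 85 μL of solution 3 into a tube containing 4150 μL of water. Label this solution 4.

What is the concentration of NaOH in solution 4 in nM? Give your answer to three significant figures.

32.8 nM

Step 1: 220 μL + 14.5 mL = 14720 μL total → factor 14720/220 = 66.909
Step 2: 70 μL + 2150 μL = 2220 μL total → factor 2220/70 = 31.714
Step 3: 0.65 mL brought to 1500 μL → factor 1.5/0.65 = 2.3077
Step 4: 85 μL + 4150 μL = 4235 μL total → factor 4235/85 = 49.824
Overall dilution factor = 66.909 × 31.714 × 2.3077 × 49.824 = 2.4398 × 10^5
Final = 8.00 mM / 2.4398 × 10^5 = 3.279 × 10^-5 mM = 32.8 nM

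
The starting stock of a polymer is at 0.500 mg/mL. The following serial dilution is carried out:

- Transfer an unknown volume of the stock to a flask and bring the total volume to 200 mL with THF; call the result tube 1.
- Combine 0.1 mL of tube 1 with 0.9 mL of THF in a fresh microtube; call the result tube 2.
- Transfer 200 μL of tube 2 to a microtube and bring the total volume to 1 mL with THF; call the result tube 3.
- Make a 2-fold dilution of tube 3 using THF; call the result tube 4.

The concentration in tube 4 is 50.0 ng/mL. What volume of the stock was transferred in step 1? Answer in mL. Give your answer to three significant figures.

Step 1: v brought to 200 mL → factor = 200 mL/v
Step 2: 0.1 mL + 0.9 mL = 1 mL total → factor 1/0.1 = 10
Step 3: 200 μL brought to 1 mL → factor 1000/200 = 5
Step 4: 2-fold → factor 2
Product of known-step factors = 100
Overall factor = 0.500 mg/mL / (50.0 ng/mL) = 10000
Step-1 factor = 10000 / 100 = 100
v = 200 mL / 100 = 2.00 mL

2.00 mL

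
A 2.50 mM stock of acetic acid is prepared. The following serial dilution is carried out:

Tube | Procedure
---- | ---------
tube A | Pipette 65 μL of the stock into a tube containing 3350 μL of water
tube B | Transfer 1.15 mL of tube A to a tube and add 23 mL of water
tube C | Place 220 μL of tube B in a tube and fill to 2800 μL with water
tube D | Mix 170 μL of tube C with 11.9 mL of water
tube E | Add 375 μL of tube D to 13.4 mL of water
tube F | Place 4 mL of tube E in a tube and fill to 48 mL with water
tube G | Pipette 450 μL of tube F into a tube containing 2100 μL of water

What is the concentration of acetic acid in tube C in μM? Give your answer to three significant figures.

Step 1: 65 μL + 3350 μL = 3415 μL total → factor 3415/65 = 52.538
Step 2: 1.15 mL + 23 mL = 24.15 mL total → factor 24.15/1.15 = 21
Step 3: 220 μL brought to 2800 μL → factor 2800/220 = 12.727
Dilution factor through tube C = 52.538 × 21 × 12.727 = 14042
[tube C] = 2.50 mM / 14042 = 0.0001780 mM = 0.178 μM

0.178 μM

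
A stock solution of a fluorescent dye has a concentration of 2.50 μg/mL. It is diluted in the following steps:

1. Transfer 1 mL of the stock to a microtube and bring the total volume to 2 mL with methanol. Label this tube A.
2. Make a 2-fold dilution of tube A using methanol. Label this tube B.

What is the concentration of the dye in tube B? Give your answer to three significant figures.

Step 1: 1 mL brought to 2 mL → factor 2/1 = 2
Step 2: 2-fold → factor 2
Overall dilution factor = 2 × 2 = 4
Final = 2.50 μg/mL / 4 = 0.625 μg/mL

0.625 μg/mL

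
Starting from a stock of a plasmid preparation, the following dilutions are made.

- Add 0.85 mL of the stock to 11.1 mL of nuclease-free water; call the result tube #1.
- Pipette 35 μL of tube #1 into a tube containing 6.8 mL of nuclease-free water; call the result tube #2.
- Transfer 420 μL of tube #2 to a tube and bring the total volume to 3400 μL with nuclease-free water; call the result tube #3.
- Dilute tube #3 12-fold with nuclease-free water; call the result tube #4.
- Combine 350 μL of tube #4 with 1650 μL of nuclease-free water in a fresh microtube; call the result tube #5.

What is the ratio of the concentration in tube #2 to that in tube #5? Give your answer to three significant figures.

Step 1: 0.85 mL + 11.1 mL = 11.95 mL total → factor 11.95/0.85 = 14.059
Step 2: 35 μL + 6.8 mL = 6835 μL total → factor 6835/35 = 195.29
Step 3: 420 μL brought to 3400 μL → factor 3400/420 = 8.0952
Step 4: 12-fold → factor 12
Step 5: 350 μL + 1650 μL = 2000 μL total → factor 2000/350 = 5.7143
Dilution factor to tube #2 = 2745.5; to tube #5 = 1.524 × 10^6
[tube #2]/[tube #5] = (factor to tube #5)/(factor to tube #2) = 1.524 × 10^6/2745.5 = 555

555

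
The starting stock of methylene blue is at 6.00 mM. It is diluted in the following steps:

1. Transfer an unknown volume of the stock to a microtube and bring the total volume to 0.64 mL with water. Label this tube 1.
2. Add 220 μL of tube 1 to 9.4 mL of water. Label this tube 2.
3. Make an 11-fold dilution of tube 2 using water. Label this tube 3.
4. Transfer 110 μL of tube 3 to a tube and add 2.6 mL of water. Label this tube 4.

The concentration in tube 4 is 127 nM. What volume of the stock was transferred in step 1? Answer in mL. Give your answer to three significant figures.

0.161 mL

Step 1: v brought to 0.64 mL → factor = 0.64 mL/v
Step 2: 220 μL + 9.4 mL = 9620 μL total → factor 9620/220 = 43.727
Step 3: 11-fold → factor 11
Step 4: 110 μL + 2.6 mL = 2710 μL total → factor 2710/110 = 24.636
Product of known-step factors = 11850
Overall factor = 6.00 mM / (127 nM) = 47244
Step-1 factor = 47244 / 11850 = 3.9868
v = 0.64 mL / 3.9868 = 0.161 mL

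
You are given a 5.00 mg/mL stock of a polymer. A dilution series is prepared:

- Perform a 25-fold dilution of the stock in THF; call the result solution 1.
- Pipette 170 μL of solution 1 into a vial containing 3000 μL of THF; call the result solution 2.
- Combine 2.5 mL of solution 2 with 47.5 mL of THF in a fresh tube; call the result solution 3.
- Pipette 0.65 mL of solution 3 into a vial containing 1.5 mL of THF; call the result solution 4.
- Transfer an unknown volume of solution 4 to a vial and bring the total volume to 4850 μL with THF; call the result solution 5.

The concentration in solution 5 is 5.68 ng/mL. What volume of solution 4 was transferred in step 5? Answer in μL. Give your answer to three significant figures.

170 μL

Step 1: 25-fold → factor 25
Step 2: 170 μL + 3000 μL = 3170 μL total → factor 3170/170 = 18.647
Step 3: 2.5 mL + 47.5 mL = 50 mL total → factor 50/2.5 = 20
Step 4: 0.65 mL + 1.5 mL = 2.15 mL total → factor 2.15/0.65 = 3.3077
Step 5: v brought to 4850 μL → factor = 4850 μL/v
Product of known-step factors = 30839
Overall factor = 5.00 mg/mL / (5.68 ng/mL) = 8.8028 × 10^5
Step-5 factor = 8.8028 × 10^5 / 30839 = 28.544
v = 4850 μL / 28.544 = 170 μL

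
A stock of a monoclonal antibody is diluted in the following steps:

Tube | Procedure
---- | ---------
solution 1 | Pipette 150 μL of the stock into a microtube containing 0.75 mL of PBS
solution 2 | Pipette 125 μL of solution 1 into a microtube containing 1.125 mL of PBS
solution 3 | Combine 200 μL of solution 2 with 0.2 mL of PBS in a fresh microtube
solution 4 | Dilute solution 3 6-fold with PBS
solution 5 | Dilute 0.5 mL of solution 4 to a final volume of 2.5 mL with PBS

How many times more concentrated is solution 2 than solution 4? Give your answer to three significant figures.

Step 1: 150 μL + 0.75 mL = 900 μL total → factor 900/150 = 6
Step 2: 125 μL + 1.125 mL = 1250 μL total → factor 1250/125 = 10
Step 3: 200 μL + 0.2 mL = 400 μL total → factor 400/200 = 2
Step 4: 6-fold → factor 6
Dilution factor to solution 2 = 60; to solution 4 = 720
[solution 2]/[solution 4] = (factor to solution 4)/(factor to solution 2) = 720/60 = 12.0

12.0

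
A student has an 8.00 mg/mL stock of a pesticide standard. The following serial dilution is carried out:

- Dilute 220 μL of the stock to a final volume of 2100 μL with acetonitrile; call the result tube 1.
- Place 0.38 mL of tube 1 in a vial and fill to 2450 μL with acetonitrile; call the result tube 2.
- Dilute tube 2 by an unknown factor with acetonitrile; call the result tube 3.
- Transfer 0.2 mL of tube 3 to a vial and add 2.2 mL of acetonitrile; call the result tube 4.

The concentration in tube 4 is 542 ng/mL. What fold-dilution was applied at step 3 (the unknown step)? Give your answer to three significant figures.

Step 1: 220 μL brought to 2100 μL → factor 2100/220 = 9.5455
Step 2: 0.38 mL brought to 2450 μL → factor 2.45/0.38 = 6.4474
Step 3: unknown factor x
Step 4: 0.2 mL + 2.2 mL = 2.4 mL total → factor 2.4/0.2 = 12
Product of known-step factors = 738.52
Overall factor = 8.00 mg/mL / (542 ng/mL) = 14760
x = 14760 / 738.52 = 20.0

20.0-fold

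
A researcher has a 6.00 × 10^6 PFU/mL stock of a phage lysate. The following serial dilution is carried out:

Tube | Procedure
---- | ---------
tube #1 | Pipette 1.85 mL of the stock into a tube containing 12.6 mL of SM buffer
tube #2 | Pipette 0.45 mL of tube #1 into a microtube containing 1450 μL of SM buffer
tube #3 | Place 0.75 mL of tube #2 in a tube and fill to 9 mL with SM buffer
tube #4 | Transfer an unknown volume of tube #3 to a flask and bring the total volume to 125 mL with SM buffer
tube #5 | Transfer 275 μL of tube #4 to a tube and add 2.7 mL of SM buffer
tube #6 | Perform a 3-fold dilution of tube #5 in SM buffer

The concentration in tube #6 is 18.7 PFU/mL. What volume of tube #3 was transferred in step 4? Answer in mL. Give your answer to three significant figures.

Step 1: 1.85 mL + 12.6 mL = 14.45 mL total → factor 14.45/1.85 = 7.8108
Step 2: 0.45 mL + 1450 μL = 1.9 mL total → factor 1.9/0.45 = 4.2222
Step 3: 0.75 mL brought to 9 mL → factor 9/0.75 = 12
Step 4: v brought to 125 mL → factor = 125 mL/v
Step 5: 275 μL + 2.7 mL = 2975 μL total → factor 2975/275 = 10.818
Step 6: 3-fold → factor 3
Product of known-step factors = 12844
Overall factor = 6.00 × 10^6 PFU/mL / (18.7 PFU/mL) = 3.2086 × 10^5
Step-4 factor = 3.2086 × 10^5 / 12844 = 24.981
v = 125 mL / 24.981 = 5.00 mL

5.00 mL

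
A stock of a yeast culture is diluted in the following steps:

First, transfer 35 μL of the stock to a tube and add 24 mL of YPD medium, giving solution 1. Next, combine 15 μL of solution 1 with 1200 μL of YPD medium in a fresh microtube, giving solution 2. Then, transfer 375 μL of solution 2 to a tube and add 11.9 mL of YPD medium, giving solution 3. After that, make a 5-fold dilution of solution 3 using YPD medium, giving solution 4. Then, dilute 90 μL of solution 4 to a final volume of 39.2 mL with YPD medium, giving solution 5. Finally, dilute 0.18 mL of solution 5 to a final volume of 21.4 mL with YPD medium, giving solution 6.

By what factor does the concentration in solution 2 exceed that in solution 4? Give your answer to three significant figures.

Step 1: 35 μL + 24 mL = 24035 μL total → factor 24035/35 = 686.71
Step 2: 15 μL + 1200 μL = 1215 μL total → factor 1215/15 = 81
Step 3: 375 μL + 11.9 mL = 12275 μL total → factor 12275/375 = 32.733
Step 4: 5-fold → factor 5
Dilution factor to solution 2 = 55624; to solution 4 = 9.1038 × 10^6
[solution 2]/[solution 4] = (factor to solution 4)/(factor to solution 2) = 9.1038 × 10^6/55624 = 164

164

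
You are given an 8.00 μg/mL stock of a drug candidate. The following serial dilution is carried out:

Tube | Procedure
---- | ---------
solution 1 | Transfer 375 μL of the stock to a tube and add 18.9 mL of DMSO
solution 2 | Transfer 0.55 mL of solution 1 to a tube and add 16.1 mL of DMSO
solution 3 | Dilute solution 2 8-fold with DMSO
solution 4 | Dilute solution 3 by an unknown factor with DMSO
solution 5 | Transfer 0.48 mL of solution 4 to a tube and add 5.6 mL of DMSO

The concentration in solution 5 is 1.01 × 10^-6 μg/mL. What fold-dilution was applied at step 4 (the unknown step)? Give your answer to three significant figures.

Step 1: 375 μL + 18.9 mL = 19275 μL total → factor 19275/375 = 51.4
Step 2: 0.55 mL + 16.1 mL = 16.65 mL total → factor 16.65/0.55 = 30.273
Step 3: 8-fold → factor 8
Step 4: unknown factor x
Step 5: 0.48 mL + 5.6 mL = 6.08 mL total → factor 6.08/0.48 = 12.667
Product of known-step factors = 1.5768 × 10^5
Overall factor = 8.00 μg/mL / (1.01 × 10^-6 μg/mL) = 7.9208 × 10^6
x = 7.9208 × 10^6 / 1.5768 × 10^5 = 50.2

50.2-fold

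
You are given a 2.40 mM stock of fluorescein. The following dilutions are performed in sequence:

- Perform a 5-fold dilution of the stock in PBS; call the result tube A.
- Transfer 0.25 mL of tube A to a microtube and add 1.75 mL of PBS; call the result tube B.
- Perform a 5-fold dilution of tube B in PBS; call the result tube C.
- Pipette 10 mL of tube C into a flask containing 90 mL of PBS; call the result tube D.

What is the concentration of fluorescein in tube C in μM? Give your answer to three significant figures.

12.0 μM

Step 1: 5-fold → factor 5
Step 2: 0.25 mL + 1.75 mL = 2 mL total → factor 2/0.25 = 8
Step 3: 5-fold → factor 5
Dilution factor through tube C = 5 × 8 × 5 = 200
[tube C] = 2.40 mM / 200 = 0.01200 mM = 12.0 μM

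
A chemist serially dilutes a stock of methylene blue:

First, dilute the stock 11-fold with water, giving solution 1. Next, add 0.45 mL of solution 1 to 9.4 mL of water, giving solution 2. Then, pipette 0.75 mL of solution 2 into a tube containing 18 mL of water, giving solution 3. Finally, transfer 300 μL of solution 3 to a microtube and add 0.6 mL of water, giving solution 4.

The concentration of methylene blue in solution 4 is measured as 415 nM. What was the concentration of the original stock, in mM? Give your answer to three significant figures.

Step 1: 11-fold → factor 11
Step 2: 0.45 mL + 9.4 mL = 9.85 mL total → factor 9.85/0.45 = 21.889
Step 3: 0.75 mL + 18 mL = 18.75 mL total → factor 18.75/0.75 = 25
Step 4: 300 μL + 0.6 mL = 900 μL total → factor 900/300 = 3
Overall dilution factor = 11 × 21.889 × 25 × 3 = 18058
Stock = 415 nM × 18058 = 7.494 × 10^6 nM = 7.49 mM

7.49 mM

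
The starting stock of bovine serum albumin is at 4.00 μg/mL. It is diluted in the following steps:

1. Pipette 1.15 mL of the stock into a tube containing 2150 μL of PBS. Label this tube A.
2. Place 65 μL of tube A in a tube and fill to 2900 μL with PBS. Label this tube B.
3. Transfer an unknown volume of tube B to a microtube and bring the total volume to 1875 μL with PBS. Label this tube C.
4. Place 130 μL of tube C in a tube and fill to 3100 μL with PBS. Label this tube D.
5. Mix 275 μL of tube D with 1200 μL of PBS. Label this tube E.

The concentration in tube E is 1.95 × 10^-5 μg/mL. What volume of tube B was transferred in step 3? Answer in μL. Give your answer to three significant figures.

150 μL

Step 1: 1.15 mL + 2150 μL = 3.3 mL total → factor 3.3/1.15 = 2.8696
Step 2: 65 μL brought to 2900 μL → factor 2900/65 = 44.615
Step 3: v brought to 1875 μL → factor = 1875 μL/v
Step 4: 130 μL brought to 3100 μL → factor 3100/130 = 23.846
Step 5: 275 μL + 1200 μL = 1475 μL total → factor 1475/275 = 5.3636
Product of known-step factors = 16375
Overall factor = 4.00 μg/mL / (1.95 × 10^-5 μg/mL) = 2.0513 × 10^5
Step-3 factor = 2.0513 × 10^5 / 16375 = 12.527
v = 1875 μL / 12.527 = 150 μL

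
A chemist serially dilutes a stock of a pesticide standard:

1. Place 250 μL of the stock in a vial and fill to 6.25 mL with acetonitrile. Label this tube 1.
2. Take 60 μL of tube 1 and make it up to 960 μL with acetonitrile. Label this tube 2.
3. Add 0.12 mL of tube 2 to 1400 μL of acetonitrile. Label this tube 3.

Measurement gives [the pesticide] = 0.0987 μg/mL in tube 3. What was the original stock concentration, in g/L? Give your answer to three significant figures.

Step 1: 250 μL brought to 6.25 mL → factor 6250/250 = 25
Step 2: 60 μL brought to 960 μL → factor 960/60 = 16
Step 3: 0.12 mL + 1400 μL = 1.52 mL total → factor 1.52/0.12 = 12.667
Overall dilution factor = 25 × 16 × 12.667 = 5066.7
Stock = 0.0987 μg/mL × 5066.7 = 500.1 μg/mL = 0.500 g/L

0.500 g/L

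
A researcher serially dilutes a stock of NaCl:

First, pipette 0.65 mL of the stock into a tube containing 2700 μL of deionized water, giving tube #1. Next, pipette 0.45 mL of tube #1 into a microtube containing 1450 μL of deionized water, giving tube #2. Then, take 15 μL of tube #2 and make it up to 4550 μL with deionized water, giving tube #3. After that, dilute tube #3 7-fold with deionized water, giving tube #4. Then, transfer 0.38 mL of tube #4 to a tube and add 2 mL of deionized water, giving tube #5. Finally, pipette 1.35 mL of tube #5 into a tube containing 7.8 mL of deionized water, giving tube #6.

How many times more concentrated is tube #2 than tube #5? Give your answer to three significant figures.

Step 1: 0.65 mL + 2700 μL = 3.35 mL total → factor 3.35/0.65 = 5.1538
Step 2: 0.45 mL + 1450 μL = 1.9 mL total → factor 1.9/0.45 = 4.2222
Step 3: 15 μL brought to 4550 μL → factor 4550/15 = 303.33
Step 4: 7-fold → factor 7
Step 5: 0.38 mL + 2 mL = 2.38 mL total → factor 2.38/0.38 = 6.2632
Dilution factor to tube #2 = 21.761; to tube #5 = 2.8939 × 10^5
[tube #2]/[tube #5] = (factor to tube #5)/(factor to tube #2) = 2.8939 × 10^5/21.761 = 1.33 × 10^4

1.33 × 10^4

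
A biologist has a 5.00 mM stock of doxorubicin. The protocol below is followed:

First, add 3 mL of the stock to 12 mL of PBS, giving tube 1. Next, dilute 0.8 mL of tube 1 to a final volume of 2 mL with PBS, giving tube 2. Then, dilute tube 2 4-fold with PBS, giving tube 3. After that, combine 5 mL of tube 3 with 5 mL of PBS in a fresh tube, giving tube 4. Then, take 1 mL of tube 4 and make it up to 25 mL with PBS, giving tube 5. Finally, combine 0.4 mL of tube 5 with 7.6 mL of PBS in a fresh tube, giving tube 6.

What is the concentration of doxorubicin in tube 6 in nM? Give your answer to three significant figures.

100 nM

Step 1: 3 mL + 12 mL = 15 mL total → factor 15/3 = 5
Step 2: 0.8 mL brought to 2 mL → factor 2/0.8 = 2.5
Step 3: 4-fold → factor 4
Step 4: 5 mL + 5 mL = 10 mL total → factor 10/5 = 2
Step 5: 1 mL brought to 25 mL → factor 25/1 = 25
Step 6: 0.4 mL + 7.6 mL = 8 mL total → factor 8/0.4 = 20
Overall dilution factor = 5 × 2.5 × 4 × 2 × 25 × 20 = 50000
Final = 5.00 mM / 50000 = 0.0001000 mM = 100 nM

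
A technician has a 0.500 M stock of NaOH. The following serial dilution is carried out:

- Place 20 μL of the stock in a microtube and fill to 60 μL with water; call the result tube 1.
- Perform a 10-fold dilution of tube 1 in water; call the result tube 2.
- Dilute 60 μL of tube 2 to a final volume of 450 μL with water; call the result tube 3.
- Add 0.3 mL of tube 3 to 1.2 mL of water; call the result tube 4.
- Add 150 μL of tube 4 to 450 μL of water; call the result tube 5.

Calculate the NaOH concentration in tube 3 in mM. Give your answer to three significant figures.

Step 1: 20 μL brought to 60 μL → factor 60/20 = 3
Step 2: 10-fold → factor 10
Step 3: 60 μL brought to 450 μL → factor 450/60 = 7.5
Dilution factor through tube 3 = 3 × 10 × 7.5 = 225
[tube 3] = 0.500 M / 225 = 0.002222 M = 2.22 mM

2.22 mM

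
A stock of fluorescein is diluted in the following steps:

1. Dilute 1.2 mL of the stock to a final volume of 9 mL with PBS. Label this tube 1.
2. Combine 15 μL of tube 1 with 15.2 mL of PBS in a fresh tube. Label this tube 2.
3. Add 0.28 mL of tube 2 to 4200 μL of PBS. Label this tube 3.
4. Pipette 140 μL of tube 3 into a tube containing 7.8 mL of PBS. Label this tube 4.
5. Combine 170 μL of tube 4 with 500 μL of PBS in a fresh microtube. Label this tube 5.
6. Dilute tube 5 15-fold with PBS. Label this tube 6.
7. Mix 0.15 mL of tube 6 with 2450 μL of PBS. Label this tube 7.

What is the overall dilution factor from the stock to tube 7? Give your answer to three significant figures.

Step 1: 1.2 mL brought to 9 mL → factor 9/1.2 = 7.5
Step 2: 15 μL + 15.2 mL = 15215 μL total → factor 15215/15 = 1014.3
Step 3: 0.28 mL + 4200 μL = 4.48 mL total → factor 4.48/0.28 = 16
Step 4: 140 μL + 7.8 mL = 7940 μL total → factor 7940/140 = 56.714
Step 5: 170 μL + 500 μL = 670 μL total → factor 670/170 = 3.9412
Step 6: 15-fold → factor 15
Step 7: 0.15 mL + 2450 μL = 2.6 mL total → factor 2.6/0.15 = 17.333
Overall dilution factor = 7.5 × 1014.3 × 16 × 56.714 × 3.9412 × 15 × 17.333 = 7.0738 × 10^9

7.07 × 10^9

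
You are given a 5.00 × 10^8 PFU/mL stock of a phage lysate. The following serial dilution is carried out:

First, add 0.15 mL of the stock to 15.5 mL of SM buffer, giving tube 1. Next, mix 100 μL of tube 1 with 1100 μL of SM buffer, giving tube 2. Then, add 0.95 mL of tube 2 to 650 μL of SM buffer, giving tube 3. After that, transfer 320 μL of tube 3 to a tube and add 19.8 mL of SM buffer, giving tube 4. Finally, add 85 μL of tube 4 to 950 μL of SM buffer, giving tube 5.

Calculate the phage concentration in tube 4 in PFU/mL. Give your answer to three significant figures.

3.77 × 10^3 PFU/mL

Step 1: 0.15 mL + 15.5 mL = 15.65 mL total → factor 15.65/0.15 = 104.33
Step 2: 100 μL + 1100 μL = 1200 μL total → factor 1200/100 = 12
Step 3: 0.95 mL + 650 μL = 1.6 mL total → factor 1.6/0.95 = 1.6842
Step 4: 320 μL + 19.8 mL = 20120 μL total → factor 20120/320 = 62.875
Dilution factor through tube 4 = 104.33 × 12 × 1.6842 × 62.875 = 1.3258 × 10^5
[tube 4] = 5.00 × 10^8 PFU/mL / 1.3258 × 10^5 = 3.77 × 10^3 PFU/mL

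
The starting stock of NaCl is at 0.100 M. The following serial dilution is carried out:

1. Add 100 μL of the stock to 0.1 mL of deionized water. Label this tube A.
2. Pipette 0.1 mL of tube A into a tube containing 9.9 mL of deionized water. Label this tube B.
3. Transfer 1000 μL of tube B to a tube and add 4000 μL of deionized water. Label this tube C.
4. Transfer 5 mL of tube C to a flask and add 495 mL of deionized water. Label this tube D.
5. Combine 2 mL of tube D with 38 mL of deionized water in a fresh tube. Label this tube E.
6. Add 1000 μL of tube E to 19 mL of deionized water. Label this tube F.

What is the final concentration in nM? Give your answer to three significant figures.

Step 1: 100 μL + 0.1 mL = 200 μL total → factor 200/100 = 2
Step 2: 0.1 mL + 9.9 mL = 10 mL total → factor 10/0.1 = 100
Step 3: 1000 μL + 4000 μL = 5000 μL total → factor 5000/1000 = 5
Step 4: 5 mL + 495 mL = 500 mL total → factor 500/5 = 100
Step 5: 2 mL + 38 mL = 40 mL total → factor 40/2 = 20
Step 6: 1000 μL + 19 mL = 20000 μL total → factor 20000/1000 = 20
Overall dilution factor = 2 × 100 × 5 × 100 × 20 × 20 = 4 × 10^7
Final = 0.100 M / 4 × 10^7 = 2.500 × 10^-9 M = 2.50 nM

2.50 nM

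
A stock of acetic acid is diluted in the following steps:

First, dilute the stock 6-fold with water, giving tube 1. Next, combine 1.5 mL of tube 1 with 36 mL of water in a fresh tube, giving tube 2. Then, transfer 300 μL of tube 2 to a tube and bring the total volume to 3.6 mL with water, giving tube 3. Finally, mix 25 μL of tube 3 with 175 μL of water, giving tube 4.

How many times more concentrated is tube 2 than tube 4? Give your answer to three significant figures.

Step 1: 6-fold → factor 6
Step 2: 1.5 mL + 36 mL = 37.5 mL total → factor 37.5/1.5 = 25
Step 3: 300 μL brought to 3.6 mL → factor 3600/300 = 12
Step 4: 25 μL + 175 μL = 200 μL total → factor 200/25 = 8
Dilution factor to tube 2 = 150; to tube 4 = 14400
[tube 2]/[tube 4] = (factor to tube 4)/(factor to tube 2) = 14400/150 = 96.0

96.0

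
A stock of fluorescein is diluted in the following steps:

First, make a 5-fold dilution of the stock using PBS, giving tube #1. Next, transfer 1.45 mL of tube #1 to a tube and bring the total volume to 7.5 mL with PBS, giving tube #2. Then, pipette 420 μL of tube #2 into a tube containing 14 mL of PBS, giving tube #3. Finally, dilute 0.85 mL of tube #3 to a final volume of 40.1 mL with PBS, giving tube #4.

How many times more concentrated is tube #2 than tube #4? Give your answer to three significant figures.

Step 1: 5-fold → factor 5
Step 2: 1.45 mL brought to 7.5 mL → factor 7.5/1.45 = 5.1724
Step 3: 420 μL + 14 mL = 14420 μL total → factor 14420/420 = 34.333
Step 4: 0.85 mL brought to 40.1 mL → factor 40.1/0.85 = 47.176
Dilution factor to tube #2 = 25.862; to tube #4 = 41889
[tube #2]/[tube #4] = (factor to tube #4)/(factor to tube #2) = 41889/25.862 = 1.62 × 10^3

1.62 × 10^3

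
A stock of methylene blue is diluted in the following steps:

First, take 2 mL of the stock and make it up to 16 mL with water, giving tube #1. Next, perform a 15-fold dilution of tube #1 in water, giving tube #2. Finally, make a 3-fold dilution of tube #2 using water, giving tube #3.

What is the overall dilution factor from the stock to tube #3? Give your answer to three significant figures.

Step 1: 2 mL brought to 16 mL → factor 16/2 = 8
Step 2: 15-fold → factor 15
Step 3: 3-fold → factor 3
Overall dilution factor = 8 × 15 × 3 = 360

360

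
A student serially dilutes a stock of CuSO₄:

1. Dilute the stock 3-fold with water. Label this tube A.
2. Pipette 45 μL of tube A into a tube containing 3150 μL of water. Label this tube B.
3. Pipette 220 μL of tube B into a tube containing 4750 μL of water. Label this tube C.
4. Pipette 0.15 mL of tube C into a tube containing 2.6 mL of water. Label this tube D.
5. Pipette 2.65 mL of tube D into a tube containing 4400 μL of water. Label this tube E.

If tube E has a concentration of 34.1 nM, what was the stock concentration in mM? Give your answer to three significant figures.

8.00 mM

Step 1: 3-fold → factor 3
Step 2: 45 μL + 3150 μL = 3195 μL total → factor 3195/45 = 71
Step 3: 220 μL + 4750 μL = 4970 μL total → factor 4970/220 = 22.591
Step 4: 0.15 mL + 2.6 mL = 2.75 mL total → factor 2.75/0.15 = 18.333
Step 5: 2.65 mL + 4400 μL = 7.05 mL total → factor 7.05/2.65 = 2.6604
Overall dilution factor = 3 × 71 × 22.591 × 18.333 × 2.6604 = 2.3469 × 10^5
Stock = 34.1 nM × 2.3469 × 10^5 = 8.003 × 10^6 nM = 8.00 mM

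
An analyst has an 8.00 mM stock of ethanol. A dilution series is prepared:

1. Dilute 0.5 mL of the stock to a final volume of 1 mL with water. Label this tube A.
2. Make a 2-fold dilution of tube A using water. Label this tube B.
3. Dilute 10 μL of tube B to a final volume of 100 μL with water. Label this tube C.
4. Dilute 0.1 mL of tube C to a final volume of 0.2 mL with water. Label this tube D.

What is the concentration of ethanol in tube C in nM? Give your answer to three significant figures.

2.00 × 10^5 nM

Step 1: 0.5 mL brought to 1 mL → factor 1/0.5 = 2
Step 2: 2-fold → factor 2
Step 3: 10 μL brought to 100 μL → factor 100/10 = 10
Dilution factor through tube C = 2 × 2 × 10 = 40
[tube C] = 8.00 mM / 40 = 0.2000 mM = 2.00 × 10^5 nM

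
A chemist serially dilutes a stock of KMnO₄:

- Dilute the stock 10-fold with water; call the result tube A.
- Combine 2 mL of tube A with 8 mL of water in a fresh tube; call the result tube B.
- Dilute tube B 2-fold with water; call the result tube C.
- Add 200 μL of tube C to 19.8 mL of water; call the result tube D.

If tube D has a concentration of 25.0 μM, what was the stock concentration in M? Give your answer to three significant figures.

0.250 M

Step 1: 10-fold → factor 10
Step 2: 2 mL + 8 mL = 10 mL total → factor 10/2 = 5
Step 3: 2-fold → factor 2
Step 4: 200 μL + 19.8 mL = 20000 μL total → factor 20000/200 = 100
Overall dilution factor = 10 × 5 × 2 × 100 = 10000
Stock = 25.0 μM × 10000 = 2.500 × 10^5 μM = 0.250 M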